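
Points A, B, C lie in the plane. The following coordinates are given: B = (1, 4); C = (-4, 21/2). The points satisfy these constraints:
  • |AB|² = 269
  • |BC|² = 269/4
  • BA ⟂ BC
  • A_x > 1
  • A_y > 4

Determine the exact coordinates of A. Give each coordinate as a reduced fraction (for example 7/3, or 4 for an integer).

1. A_x = 14  [[BA ⟂ BC ⇒ -5x+13/2y-21=0] ∩ [|A−(1, 4)|²=269]]
2. A_y = 14  [[BA ⟂ BC ⇒ -5x+13/2y-21=0] ∩ [|A−(1, 4)|²=269]]
   so A = (14, 14)

A = (14, 14)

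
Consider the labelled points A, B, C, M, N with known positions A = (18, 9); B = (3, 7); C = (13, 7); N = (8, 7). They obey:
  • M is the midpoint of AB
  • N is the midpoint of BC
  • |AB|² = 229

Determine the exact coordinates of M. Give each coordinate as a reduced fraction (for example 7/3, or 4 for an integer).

1. M_x = 21/2  [2·M = A+B = (18, 9)+(3, 7)]
2. M_y = 8  [2·M = A+B = (18, 9)+(3, 7)]
   so M = (21/2, 8)

M = (21/2, 8)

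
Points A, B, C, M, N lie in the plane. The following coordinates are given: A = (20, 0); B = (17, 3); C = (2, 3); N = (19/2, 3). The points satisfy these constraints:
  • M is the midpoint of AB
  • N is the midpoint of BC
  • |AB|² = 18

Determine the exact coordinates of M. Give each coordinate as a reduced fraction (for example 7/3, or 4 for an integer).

1. M_x = 37/2  [2·M = A+B = (20, 0)+(17, 3)]
2. M_y = 3/2  [2·M = A+B = (20, 0)+(17, 3)]
   so M = (37/2, 3/2)

M = (37/2, 3/2)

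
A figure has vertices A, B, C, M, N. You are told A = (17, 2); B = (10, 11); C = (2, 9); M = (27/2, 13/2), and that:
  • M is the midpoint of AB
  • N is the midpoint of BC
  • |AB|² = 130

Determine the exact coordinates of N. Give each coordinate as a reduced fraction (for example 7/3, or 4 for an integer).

1. N_x = 6  [2·N = B+C = (10, 11)+(2, 9)]
2. N_y = 10  [2·N = B+C = (10, 11)+(2, 9)]
   so N = (6, 10)

N = (6, 10)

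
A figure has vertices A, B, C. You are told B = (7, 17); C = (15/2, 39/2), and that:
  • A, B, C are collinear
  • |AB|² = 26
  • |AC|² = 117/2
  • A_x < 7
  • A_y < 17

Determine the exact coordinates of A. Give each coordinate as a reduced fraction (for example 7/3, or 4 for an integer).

1. A_x = 6  [[A, B, C are collinear ⇒ -5/2x+1/2y+9=0] ∩ [|A−(7, 17)|²=26]]
2. A_y = 12  [[A, B, C are collinear ⇒ -5/2x+1/2y+9=0] ∩ [|A−(7, 17)|²=26]]
   so A = (6, 12)

A = (6, 12)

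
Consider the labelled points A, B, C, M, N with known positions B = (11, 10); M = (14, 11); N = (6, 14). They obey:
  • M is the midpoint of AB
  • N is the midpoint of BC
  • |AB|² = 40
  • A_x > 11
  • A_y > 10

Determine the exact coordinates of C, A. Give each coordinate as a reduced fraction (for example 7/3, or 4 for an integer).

1. A_x = 17  [A = 2·M−B = 2·(14, 11)−(11, 10)]
2. A_y = 12  [A = 2·M−B = 2·(14, 11)−(11, 10)]
   so A = (17, 12)
3. C_x = 1  [C = 2·N−B = 2·(6, 14)−(11, 10)]
4. C_y = 18  [C = 2·N−B = 2·(6, 14)−(11, 10)]
   so C = (1, 18)

C = (1, 18)
A = (17, 12)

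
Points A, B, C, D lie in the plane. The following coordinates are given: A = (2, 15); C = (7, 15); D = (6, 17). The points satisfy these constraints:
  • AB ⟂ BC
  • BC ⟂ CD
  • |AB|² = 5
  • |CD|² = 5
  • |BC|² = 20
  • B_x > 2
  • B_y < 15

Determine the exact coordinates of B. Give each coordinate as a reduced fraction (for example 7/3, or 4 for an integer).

1. B_x = 3  [[BC ⟂ CD ⇒ 1x-2y+23=0] ∩ [|B−(2, 15)|²=5]]
2. B_y = 13  [[BC ⟂ CD ⇒ 1x-2y+23=0] ∩ [|B−(2, 15)|²=5]]
   so B = (3, 13)

B = (3, 13)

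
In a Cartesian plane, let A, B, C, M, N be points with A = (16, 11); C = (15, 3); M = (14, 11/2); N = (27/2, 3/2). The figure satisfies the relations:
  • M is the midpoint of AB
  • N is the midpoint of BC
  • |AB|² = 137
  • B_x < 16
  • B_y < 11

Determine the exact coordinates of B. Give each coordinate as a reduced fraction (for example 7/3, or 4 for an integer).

B = (12, 0)

1. B_x = 12  [B = 2·M−A = 2·(14, 11/2)−(16, 11)]
2. B_y = 0  [B = 2·M−A = 2·(14, 11/2)−(16, 11)]
   so B = (12, 0)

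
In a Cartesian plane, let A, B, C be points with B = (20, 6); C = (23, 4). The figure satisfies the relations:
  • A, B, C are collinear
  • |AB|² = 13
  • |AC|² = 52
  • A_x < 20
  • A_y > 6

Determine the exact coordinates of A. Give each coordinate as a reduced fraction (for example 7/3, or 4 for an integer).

A = (17, 8)

1. A_x = 17  [[A, B, C are collinear ⇒ 2x+3y-58=0] ∩ [|A−(20, 6)|²=13]]
2. A_y = 8  [[A, B, C are collinear ⇒ 2x+3y-58=0] ∩ [|A−(20, 6)|²=13]]
   so A = (17, 8)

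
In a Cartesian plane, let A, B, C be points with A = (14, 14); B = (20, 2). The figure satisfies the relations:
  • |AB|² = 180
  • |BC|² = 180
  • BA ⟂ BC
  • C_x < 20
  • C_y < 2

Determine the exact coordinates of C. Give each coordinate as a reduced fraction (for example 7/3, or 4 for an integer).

1. C_x = 8  [[BA ⟂ BC ⇒ -6x+12y+96=0] ∩ [|C−(20, 2)|²=180]]
2. C_y = -4  [[BA ⟂ BC ⇒ -6x+12y+96=0] ∩ [|C−(20, 2)|²=180]]
   so C = (8, -4)

C = (8, -4)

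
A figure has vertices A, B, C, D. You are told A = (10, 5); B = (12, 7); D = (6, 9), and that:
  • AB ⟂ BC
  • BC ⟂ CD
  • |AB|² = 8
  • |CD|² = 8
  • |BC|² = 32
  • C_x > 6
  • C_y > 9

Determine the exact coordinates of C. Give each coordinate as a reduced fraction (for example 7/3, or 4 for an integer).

1. C_x = 8  [[AB ⟂ BC ⇒ 2x+2y-38=0] ∩ [|C−(6, 9)|²=8]]
2. C_y = 11  [[AB ⟂ BC ⇒ 2x+2y-38=0] ∩ [|C−(6, 9)|²=8]]
   so C = (8, 11)

C = (8, 11)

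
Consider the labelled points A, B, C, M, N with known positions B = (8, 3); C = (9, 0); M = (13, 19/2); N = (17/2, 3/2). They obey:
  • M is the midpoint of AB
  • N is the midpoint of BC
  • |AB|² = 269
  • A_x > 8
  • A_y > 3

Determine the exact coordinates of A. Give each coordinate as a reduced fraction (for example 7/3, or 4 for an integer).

A = (18, 16)

1. A_x = 18  [A = 2·M−B = 2·(13, 19/2)−(8, 3)]
2. A_y = 16  [A = 2·M−B = 2·(13, 19/2)−(8, 3)]
   so A = (18, 16)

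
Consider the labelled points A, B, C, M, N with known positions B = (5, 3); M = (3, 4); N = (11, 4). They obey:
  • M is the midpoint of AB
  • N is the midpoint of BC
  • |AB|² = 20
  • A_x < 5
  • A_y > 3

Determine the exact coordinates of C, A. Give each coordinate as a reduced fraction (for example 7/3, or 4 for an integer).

C = (17, 5)
A = (1, 5)

1. A_x = 1  [A = 2·M−B = 2·(3, 4)−(5, 3)]
2. A_y = 5  [A = 2·M−B = 2·(3, 4)−(5, 3)]
   so A = (1, 5)
3. C_x = 17  [C = 2·N−B = 2·(11, 4)−(5, 3)]
4. C_y = 5  [C = 2·N−B = 2·(11, 4)−(5, 3)]
   so C = (17, 5)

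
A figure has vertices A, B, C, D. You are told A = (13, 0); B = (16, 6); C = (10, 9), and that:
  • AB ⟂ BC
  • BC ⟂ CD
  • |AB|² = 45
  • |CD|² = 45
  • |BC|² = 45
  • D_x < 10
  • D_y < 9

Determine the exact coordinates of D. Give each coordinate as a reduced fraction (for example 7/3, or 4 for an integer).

1. D_x = 7  [[BC ⟂ CD ⇒ -6x+3y+33=0] ∩ [|D−(10, 9)|²=45]]
2. D_y = 3  [[BC ⟂ CD ⇒ -6x+3y+33=0] ∩ [|D−(10, 9)|²=45]]
   so D = (7, 3)

D = (7, 3)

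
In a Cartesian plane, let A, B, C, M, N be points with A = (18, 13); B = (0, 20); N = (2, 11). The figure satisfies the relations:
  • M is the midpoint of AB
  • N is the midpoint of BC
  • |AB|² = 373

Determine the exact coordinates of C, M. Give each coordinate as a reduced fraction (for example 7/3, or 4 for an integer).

1. M_x = 9  [2·M = A+B = (18, 13)+(0, 20)]
2. M_y = 33/2  [2·M = A+B = (18, 13)+(0, 20)]
   so M = (9, 33/2)
3. C_x = 4  [C = 2·N−B = 2·(2, 11)−(0, 20)]
4. C_y = 2  [C = 2·N−B = 2·(2, 11)−(0, 20)]
   so C = (4, 2)

C = (4, 2)
M = (9, 33/2)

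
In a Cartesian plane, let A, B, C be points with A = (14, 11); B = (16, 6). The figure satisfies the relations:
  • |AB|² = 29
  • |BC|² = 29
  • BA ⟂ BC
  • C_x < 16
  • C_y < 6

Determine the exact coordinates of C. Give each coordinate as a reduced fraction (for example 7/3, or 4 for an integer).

C = (11, 4)

1. C_x = 11  [[BA ⟂ BC ⇒ -2x+5y+2=0] ∩ [|C−(16, 6)|²=29]]
2. C_y = 4  [[BA ⟂ BC ⇒ -2x+5y+2=0] ∩ [|C−(16, 6)|²=29]]
   so C = (11, 4)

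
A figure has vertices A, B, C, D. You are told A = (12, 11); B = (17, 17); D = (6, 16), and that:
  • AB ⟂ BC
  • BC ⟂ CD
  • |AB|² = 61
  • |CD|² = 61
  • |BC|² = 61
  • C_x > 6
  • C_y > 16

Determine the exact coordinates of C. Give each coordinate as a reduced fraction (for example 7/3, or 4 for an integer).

C = (11, 22)

1. C_x = 11  [[AB ⟂ BC ⇒ 5x+6y-187=0] ∩ [|C−(6, 16)|²=61]]
2. C_y = 22  [[AB ⟂ BC ⇒ 5x+6y-187=0] ∩ [|C−(6, 16)|²=61]]
   so C = (11, 22)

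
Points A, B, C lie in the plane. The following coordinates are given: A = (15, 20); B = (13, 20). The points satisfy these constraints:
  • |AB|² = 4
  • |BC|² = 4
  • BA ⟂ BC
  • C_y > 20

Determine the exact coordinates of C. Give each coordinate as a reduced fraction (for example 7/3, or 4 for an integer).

1. C_x = 13  [[BA ⟂ BC ⇒ 2x-26=0] ∩ [|C−(13, 20)|²=4]]
2. C_y = 22  [[BA ⟂ BC ⇒ 2x-26=0] ∩ [|C−(13, 20)|²=4]]
   so C = (13, 22)

C = (13, 22)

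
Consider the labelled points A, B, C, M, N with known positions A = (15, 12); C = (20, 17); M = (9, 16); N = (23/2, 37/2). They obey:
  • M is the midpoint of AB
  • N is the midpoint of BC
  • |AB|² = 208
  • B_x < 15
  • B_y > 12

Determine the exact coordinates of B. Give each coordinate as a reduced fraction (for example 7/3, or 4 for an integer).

B = (3, 20)

1. B_x = 3  [B = 2·M−A = 2·(9, 16)−(15, 12)]
2. B_y = 20  [B = 2·M−A = 2·(9, 16)−(15, 12)]
   so B = (3, 20)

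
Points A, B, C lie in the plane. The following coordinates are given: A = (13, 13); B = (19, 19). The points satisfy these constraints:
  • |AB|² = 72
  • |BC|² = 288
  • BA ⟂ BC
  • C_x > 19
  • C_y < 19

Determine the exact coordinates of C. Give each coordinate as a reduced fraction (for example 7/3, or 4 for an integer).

1. C_x = 31  [[BA ⟂ BC ⇒ -6x-6y+228=0] ∩ [|C−(19, 19)|²=288]]
2. C_y = 7  [[BA ⟂ BC ⇒ -6x-6y+228=0] ∩ [|C−(19, 19)|²=288]]
   so C = (31, 7)

C = (31, 7)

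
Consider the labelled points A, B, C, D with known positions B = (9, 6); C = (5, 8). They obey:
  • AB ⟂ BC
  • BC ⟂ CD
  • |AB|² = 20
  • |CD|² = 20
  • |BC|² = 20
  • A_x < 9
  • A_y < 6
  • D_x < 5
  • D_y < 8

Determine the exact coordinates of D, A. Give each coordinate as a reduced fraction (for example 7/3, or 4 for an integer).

1. D_x = 3  [[BC ⟂ CD ⇒ -4x+2y+4=0] ∩ [|D−(5, 8)|²=20]]
2. D_y = 4  [[BC ⟂ CD ⇒ -4x+2y+4=0] ∩ [|D−(5, 8)|²=20]]
   so D = (3, 4)
3. A_x = 7  [[AB ⟂ BC ⇒ 4x-2y-24=0] ∩ [|A−(9, 6)|²=20]]
4. A_y = 2  [[AB ⟂ BC ⇒ 4x-2y-24=0] ∩ [|A−(9, 6)|²=20]]
   so A = (7, 2)

D = (3, 4)
A = (7, 2)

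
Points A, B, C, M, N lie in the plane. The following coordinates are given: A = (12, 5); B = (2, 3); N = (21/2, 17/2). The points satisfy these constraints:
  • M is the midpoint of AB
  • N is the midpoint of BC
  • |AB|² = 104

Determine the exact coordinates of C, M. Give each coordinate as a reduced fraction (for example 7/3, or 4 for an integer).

1. M_x = 7  [2·M = A+B = (12, 5)+(2, 3)]
2. M_y = 4  [2·M = A+B = (12, 5)+(2, 3)]
   so M = (7, 4)
3. C_x = 19  [C = 2·N−B = 2·(21/2, 17/2)−(2, 3)]
4. C_y = 14  [C = 2·N−B = 2·(21/2, 17/2)−(2, 3)]
   so C = (19, 14)

C = (19, 14)
M = (7, 4)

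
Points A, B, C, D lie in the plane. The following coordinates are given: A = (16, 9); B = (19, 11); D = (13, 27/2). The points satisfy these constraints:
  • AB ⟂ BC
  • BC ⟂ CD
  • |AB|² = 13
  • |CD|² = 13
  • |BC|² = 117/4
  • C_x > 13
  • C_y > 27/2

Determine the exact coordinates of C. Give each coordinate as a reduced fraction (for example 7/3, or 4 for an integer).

1. C_x = 16  [[AB ⟂ BC ⇒ 3x+2y-79=0] ∩ [|C−(13, 27/2)|²=13]]
2. C_y = 31/2  [[AB ⟂ BC ⇒ 3x+2y-79=0] ∩ [|C−(13, 27/2)|²=13]]
   so C = (16, 31/2)

C = (16, 31/2)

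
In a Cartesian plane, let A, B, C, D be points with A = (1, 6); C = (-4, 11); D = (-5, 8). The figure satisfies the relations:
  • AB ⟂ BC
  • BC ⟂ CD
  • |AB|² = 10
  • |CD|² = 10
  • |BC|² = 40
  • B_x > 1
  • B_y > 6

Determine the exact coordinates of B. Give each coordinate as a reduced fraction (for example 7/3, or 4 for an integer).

1. B_x = 2  [[BC ⟂ CD ⇒ 1x+3y-29=0] ∩ [|B−(1, 6)|²=10]]
2. B_y = 9  [[BC ⟂ CD ⇒ 1x+3y-29=0] ∩ [|B−(1, 6)|²=10]]
   so B = (2, 9)

B = (2, 9)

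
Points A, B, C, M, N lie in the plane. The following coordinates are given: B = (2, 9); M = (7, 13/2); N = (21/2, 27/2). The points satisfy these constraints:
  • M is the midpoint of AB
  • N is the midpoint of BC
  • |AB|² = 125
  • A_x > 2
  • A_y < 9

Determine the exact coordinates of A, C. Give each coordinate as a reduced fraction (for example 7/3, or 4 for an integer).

A = (12, 4)
C = (19, 18)

1. A_x = 12  [A = 2·M−B = 2·(7, 13/2)−(2, 9)]
2. A_y = 4  [A = 2·M−B = 2·(7, 13/2)−(2, 9)]
   so A = (12, 4)
3. C_x = 19  [C = 2·N−B = 2·(21/2, 27/2)−(2, 9)]
4. C_y = 18  [C = 2·N−B = 2·(21/2, 27/2)−(2, 9)]
   so C = (19, 18)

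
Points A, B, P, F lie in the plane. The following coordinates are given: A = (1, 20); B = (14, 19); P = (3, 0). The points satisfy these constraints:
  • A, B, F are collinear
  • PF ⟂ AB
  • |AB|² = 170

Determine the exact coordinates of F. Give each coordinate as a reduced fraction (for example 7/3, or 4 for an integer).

1. F_x = 384/85  [[A, B, F are collinear ⇒ 1x+13y-261=0] ∩ [PF ⟂ AB ⇒ 13x-1y-39=0]]
2. F_y = 1677/85  [[A, B, F are collinear ⇒ 1x+13y-261=0] ∩ [PF ⟂ AB ⇒ 13x-1y-39=0]]
   so F = (384/85, 1677/85)

F = (384/85, 1677/85)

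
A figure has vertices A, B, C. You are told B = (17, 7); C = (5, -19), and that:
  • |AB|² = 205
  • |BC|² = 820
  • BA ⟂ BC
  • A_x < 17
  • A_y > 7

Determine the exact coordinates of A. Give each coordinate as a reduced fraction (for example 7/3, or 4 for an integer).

A = (4, 13)

1. A_x = 4  [[BA ⟂ BC ⇒ -12x-26y+386=0] ∩ [|A−(17, 7)|²=205]]
2. A_y = 13  [[BA ⟂ BC ⇒ -12x-26y+386=0] ∩ [|A−(17, 7)|²=205]]
   so A = (4, 13)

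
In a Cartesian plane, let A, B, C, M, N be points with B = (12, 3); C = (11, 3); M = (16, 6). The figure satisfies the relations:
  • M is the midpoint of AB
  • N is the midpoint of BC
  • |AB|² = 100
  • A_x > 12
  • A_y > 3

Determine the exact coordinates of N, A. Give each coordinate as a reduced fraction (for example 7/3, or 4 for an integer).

N = (23/2, 3)
A = (20, 9)

1. A_x = 20  [A = 2·M−B = 2·(16, 6)−(12, 3)]
2. A_y = 9  [A = 2·M−B = 2·(16, 6)−(12, 3)]
   so A = (20, 9)
3. N_x = 23/2  [2·N = B+C = (12, 3)+(11, 3)]
4. N_y = 3  [2·N = B+C = (12, 3)+(11, 3)]
   so N = (23/2, 3)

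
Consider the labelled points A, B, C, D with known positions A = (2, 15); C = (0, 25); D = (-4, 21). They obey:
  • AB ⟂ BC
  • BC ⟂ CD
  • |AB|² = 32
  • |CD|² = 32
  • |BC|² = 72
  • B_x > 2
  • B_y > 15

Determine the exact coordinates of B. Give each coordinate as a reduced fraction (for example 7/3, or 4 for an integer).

B = (6, 19)

1. B_x = 6  [[BC ⟂ CD ⇒ 4x+4y-100=0] ∩ [|B−(2, 15)|²=32]]
2. B_y = 19  [[BC ⟂ CD ⇒ 4x+4y-100=0] ∩ [|B−(2, 15)|²=32]]
   so B = (6, 19)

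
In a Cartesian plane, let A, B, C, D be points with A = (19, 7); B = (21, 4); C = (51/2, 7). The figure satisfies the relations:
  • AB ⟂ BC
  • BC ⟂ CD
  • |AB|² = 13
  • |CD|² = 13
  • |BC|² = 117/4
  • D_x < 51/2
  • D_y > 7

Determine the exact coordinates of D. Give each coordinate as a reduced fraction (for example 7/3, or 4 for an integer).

D = (47/2, 10)

1. D_x = 47/2  [[BC ⟂ CD ⇒ 9/2x+3y-543/4=0] ∩ [|D−(51/2, 7)|²=13]]
2. D_y = 10  [[BC ⟂ CD ⇒ 9/2x+3y-543/4=0] ∩ [|D−(51/2, 7)|²=13]]
   so D = (47/2, 10)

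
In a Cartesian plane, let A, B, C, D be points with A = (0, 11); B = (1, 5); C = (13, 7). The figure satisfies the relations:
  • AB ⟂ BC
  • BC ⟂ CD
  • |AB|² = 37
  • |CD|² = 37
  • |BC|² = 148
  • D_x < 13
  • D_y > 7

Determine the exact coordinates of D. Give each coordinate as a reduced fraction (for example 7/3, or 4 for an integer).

1. D_x = 12  [[BC ⟂ CD ⇒ 12x+2y-170=0] ∩ [|D−(13, 7)|²=37]]
2. D_y = 13  [[BC ⟂ CD ⇒ 12x+2y-170=0] ∩ [|D−(13, 7)|²=37]]
   so D = (12, 13)

D = (12, 13)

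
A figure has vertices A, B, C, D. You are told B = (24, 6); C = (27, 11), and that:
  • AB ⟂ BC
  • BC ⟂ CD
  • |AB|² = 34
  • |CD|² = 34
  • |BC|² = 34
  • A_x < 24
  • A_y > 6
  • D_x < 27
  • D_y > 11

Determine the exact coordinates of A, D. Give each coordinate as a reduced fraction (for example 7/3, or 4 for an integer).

1. A_x = 19  [[AB ⟂ BC ⇒ -3x-5y+102=0] ∩ [|A−(24, 6)|²=34]]
2. A_y = 9  [[AB ⟂ BC ⇒ -3x-5y+102=0] ∩ [|A−(24, 6)|²=34]]
   so A = (19, 9)
3. D_x = 22  [[BC ⟂ CD ⇒ 3x+5y-136=0] ∩ [|D−(27, 11)|²=34]]
4. D_y = 14  [[BC ⟂ CD ⇒ 3x+5y-136=0] ∩ [|D−(27, 11)|²=34]]
   so D = (22, 14)

A = (19, 9)
D = (22, 14)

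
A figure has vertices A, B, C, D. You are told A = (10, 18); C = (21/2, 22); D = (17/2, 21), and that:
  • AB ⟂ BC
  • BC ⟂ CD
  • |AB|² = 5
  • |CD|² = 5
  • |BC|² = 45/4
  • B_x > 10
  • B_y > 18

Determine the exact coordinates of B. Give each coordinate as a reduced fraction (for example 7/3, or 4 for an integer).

B = (12, 19)

1. B_x = 12  [[BC ⟂ CD ⇒ 2x+1y-43=0] ∩ [|B−(10, 18)|²=5]]
2. B_y = 19  [[BC ⟂ CD ⇒ 2x+1y-43=0] ∩ [|B−(10, 18)|²=5]]
   so B = (12, 19)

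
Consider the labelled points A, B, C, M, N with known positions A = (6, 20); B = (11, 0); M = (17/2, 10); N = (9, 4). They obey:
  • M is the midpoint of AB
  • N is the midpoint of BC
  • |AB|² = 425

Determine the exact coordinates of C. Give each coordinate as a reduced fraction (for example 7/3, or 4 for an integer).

1. C_x = 7  [C = 2·N−B = 2·(9, 4)−(11, 0)]
2. C_y = 8  [C = 2·N−B = 2·(9, 4)−(11, 0)]
   so C = (7, 8)

C = (7, 8)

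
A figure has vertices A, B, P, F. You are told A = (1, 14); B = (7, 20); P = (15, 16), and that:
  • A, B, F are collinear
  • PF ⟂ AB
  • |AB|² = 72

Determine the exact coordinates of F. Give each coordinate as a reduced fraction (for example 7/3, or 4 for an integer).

F = (9, 22)

1. F_x = 9  [[A, B, F are collinear ⇒ -6x+6y-78=0] ∩ [PF ⟂ AB ⇒ 6x+6y-186=0]]
2. F_y = 22  [[A, B, F are collinear ⇒ -6x+6y-78=0] ∩ [PF ⟂ AB ⇒ 6x+6y-186=0]]
   so F = (9, 22)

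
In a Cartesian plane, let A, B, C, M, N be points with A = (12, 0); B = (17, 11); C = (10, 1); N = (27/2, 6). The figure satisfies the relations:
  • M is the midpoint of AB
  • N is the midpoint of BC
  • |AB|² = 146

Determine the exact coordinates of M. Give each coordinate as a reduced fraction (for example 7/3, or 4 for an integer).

M = (29/2, 11/2)

1. M_x = 29/2  [2·M = A+B = (12, 0)+(17, 11)]
2. M_y = 11/2  [2·M = A+B = (12, 0)+(17, 11)]
   so M = (29/2, 11/2)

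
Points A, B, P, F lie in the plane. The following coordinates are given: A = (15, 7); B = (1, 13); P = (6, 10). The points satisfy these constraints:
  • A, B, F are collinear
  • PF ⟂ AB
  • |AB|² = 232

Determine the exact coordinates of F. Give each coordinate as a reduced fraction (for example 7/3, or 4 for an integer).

1. F_x = 183/29  [[A, B, F are collinear ⇒ -6x-14y+188=0] ∩ [PF ⟂ AB ⇒ -14x+6y+24=0]]
2. F_y = 311/29  [[A, B, F are collinear ⇒ -6x-14y+188=0] ∩ [PF ⟂ AB ⇒ -14x+6y+24=0]]
   so F = (183/29, 311/29)

F = (183/29, 311/29)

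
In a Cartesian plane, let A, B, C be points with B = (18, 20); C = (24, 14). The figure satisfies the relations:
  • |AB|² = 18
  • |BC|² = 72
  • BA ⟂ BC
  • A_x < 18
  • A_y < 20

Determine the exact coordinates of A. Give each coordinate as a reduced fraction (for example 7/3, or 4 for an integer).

A = (15, 17)

1. A_x = 15  [[BA ⟂ BC ⇒ 6x-6y+12=0] ∩ [|A−(18, 20)|²=18]]
2. A_y = 17  [[BA ⟂ BC ⇒ 6x-6y+12=0] ∩ [|A−(18, 20)|²=18]]
   so A = (15, 17)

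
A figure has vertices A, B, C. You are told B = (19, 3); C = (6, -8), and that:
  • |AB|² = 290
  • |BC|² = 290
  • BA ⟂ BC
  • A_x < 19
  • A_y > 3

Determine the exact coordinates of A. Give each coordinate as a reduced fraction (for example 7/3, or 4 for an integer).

A = (8, 16)

1. A_x = 8  [[BA ⟂ BC ⇒ -13x-11y+280=0] ∩ [|A−(19, 3)|²=290]]
2. A_y = 16  [[BA ⟂ BC ⇒ -13x-11y+280=0] ∩ [|A−(19, 3)|²=290]]
   so A = (8, 16)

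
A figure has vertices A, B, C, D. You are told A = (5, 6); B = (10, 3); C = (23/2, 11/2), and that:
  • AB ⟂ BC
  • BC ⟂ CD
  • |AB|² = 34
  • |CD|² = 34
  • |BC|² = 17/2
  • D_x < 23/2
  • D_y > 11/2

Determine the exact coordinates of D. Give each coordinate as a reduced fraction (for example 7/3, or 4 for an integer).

1. D_x = 13/2  [[BC ⟂ CD ⇒ 3/2x+5/2y-31=0] ∩ [|D−(23/2, 11/2)|²=34]]
2. D_y = 17/2  [[BC ⟂ CD ⇒ 3/2x+5/2y-31=0] ∩ [|D−(23/2, 11/2)|²=34]]
   so D = (13/2, 17/2)

D = (13/2, 17/2)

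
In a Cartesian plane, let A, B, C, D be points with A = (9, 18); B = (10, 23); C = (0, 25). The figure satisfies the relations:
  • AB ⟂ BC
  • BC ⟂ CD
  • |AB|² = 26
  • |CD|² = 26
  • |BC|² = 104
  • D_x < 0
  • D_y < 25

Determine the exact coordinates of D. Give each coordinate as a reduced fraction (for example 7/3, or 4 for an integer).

1. D_x = -1  [[BC ⟂ CD ⇒ -10x+2y-50=0] ∩ [|D−(0, 25)|²=26]]
2. D_y = 20  [[BC ⟂ CD ⇒ -10x+2y-50=0] ∩ [|D−(0, 25)|²=26]]
   so D = (-1, 20)

D = (-1, 20)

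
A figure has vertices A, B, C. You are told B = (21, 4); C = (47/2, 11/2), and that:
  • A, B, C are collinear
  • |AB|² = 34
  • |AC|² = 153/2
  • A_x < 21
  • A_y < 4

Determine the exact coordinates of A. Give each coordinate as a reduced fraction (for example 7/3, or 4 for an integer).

A = (16, 1)

1. A_x = 16  [[A, B, C are collinear ⇒ -3/2x+5/2y+43/2=0] ∩ [|A−(21, 4)|²=34]]
2. A_y = 1  [[A, B, C are collinear ⇒ -3/2x+5/2y+43/2=0] ∩ [|A−(21, 4)|²=34]]
   so A = (16, 1)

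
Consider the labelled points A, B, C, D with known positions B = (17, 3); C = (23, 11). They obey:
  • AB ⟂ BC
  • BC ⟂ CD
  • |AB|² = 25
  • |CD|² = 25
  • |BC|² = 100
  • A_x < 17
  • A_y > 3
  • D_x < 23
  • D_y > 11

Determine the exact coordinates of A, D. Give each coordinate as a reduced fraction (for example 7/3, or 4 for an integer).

A = (13, 6)
D = (19, 14)

1. A_x = 13  [[AB ⟂ BC ⇒ -6x-8y+126=0] ∩ [|A−(17, 3)|²=25]]
2. A_y = 6  [[AB ⟂ BC ⇒ -6x-8y+126=0] ∩ [|A−(17, 3)|²=25]]
   so A = (13, 6)
3. D_x = 19  [[BC ⟂ CD ⇒ 6x+8y-226=0] ∩ [|D−(23, 11)|²=25]]
4. D_y = 14  [[BC ⟂ CD ⇒ 6x+8y-226=0] ∩ [|D−(23, 11)|²=25]]
   so D = (19, 14)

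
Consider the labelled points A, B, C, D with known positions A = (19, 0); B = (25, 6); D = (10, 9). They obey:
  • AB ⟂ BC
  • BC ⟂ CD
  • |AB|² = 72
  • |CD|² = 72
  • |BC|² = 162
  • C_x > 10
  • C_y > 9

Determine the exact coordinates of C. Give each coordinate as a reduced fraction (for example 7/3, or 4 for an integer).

1. C_x = 16  [[AB ⟂ BC ⇒ 6x+6y-186=0] ∩ [|C−(10, 9)|²=72]]
2. C_y = 15  [[AB ⟂ BC ⇒ 6x+6y-186=0] ∩ [|C−(10, 9)|²=72]]
   so C = (16, 15)

C = (16, 15)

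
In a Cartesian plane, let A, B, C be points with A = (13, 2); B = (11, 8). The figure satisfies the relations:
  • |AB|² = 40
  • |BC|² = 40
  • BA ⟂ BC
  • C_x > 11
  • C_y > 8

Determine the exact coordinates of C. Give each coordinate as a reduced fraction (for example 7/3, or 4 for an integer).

C = (17, 10)

1. C_x = 17  [[BA ⟂ BC ⇒ 2x-6y+26=0] ∩ [|C−(11, 8)|²=40]]
2. C_y = 10  [[BA ⟂ BC ⇒ 2x-6y+26=0] ∩ [|C−(11, 8)|²=40]]
   so C = (17, 10)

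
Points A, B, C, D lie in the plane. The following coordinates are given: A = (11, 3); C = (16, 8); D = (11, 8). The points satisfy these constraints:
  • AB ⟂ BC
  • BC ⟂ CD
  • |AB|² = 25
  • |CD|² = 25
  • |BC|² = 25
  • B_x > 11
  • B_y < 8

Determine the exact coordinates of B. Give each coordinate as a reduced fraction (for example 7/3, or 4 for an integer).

1. B_x = 16  [[BC ⟂ CD ⇒ 5x-80=0] ∩ [|B−(11, 3)|²=25]]
2. B_y = 3  [[BC ⟂ CD ⇒ 5x-80=0] ∩ [|B−(11, 3)|²=25]]
   so B = (16, 3)

B = (16, 3)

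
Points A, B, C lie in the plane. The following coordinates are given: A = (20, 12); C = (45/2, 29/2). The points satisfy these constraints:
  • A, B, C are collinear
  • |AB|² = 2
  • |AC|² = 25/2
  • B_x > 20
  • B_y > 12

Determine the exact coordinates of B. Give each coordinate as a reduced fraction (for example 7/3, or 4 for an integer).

1. B_x = 21  [[A, B, C are collinear ⇒ 5/2x-5/2y-20=0] ∩ [|B−(20, 12)|²=2]]
2. B_y = 13  [[A, B, C are collinear ⇒ 5/2x-5/2y-20=0] ∩ [|B−(20, 12)|²=2]]
   so B = (21, 13)

B = (21, 13)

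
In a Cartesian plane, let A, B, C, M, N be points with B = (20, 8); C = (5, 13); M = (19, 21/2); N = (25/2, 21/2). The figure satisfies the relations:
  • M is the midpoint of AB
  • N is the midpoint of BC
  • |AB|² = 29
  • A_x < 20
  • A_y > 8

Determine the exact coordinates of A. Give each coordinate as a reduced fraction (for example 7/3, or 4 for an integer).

1. A_x = 18  [A = 2·M−B = 2·(19, 21/2)−(20, 8)]
2. A_y = 13  [A = 2·M−B = 2·(19, 21/2)−(20, 8)]
   so A = (18, 13)

A = (18, 13)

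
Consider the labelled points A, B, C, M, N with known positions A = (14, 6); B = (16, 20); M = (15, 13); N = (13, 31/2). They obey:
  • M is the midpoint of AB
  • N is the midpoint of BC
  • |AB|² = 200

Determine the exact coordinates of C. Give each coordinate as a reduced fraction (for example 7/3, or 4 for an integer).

C = (10, 11)

1. C_x = 10  [C = 2·N−B = 2·(13, 31/2)−(16, 20)]
2. C_y = 11  [C = 2·N−B = 2·(13, 31/2)−(16, 20)]
   so C = (10, 11)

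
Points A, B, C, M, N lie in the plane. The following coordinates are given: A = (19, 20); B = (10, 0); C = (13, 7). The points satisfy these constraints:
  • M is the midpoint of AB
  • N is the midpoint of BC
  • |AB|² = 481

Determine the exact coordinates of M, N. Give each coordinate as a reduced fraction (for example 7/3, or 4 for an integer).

1. M_x = 29/2  [2·M = A+B = (19, 20)+(10, 0)]
2. M_y = 10  [2·M = A+B = (19, 20)+(10, 0)]
   so M = (29/2, 10)
3. N_x = 23/2  [2·N = B+C = (10, 0)+(13, 7)]
4. N_y = 7/2  [2·N = B+C = (10, 0)+(13, 7)]
   so N = (23/2, 7/2)

M = (29/2, 10)
N = (23/2, 7/2)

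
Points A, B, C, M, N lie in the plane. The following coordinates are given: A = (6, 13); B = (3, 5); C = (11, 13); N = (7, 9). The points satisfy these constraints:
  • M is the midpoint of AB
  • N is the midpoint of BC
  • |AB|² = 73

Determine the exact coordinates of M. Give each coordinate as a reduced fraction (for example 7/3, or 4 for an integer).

M = (9/2, 9)

1. M_x = 9/2  [2·M = A+B = (6, 13)+(3, 5)]
2. M_y = 9  [2·M = A+B = (6, 13)+(3, 5)]
   so M = (9/2, 9)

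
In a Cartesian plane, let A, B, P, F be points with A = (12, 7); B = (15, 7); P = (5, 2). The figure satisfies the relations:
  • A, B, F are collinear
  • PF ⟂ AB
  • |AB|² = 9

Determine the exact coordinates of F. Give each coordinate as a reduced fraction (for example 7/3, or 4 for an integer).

1. F_x = 5  [[A, B, F are collinear ⇒ 3y-21=0] ∩ [PF ⟂ AB ⇒ 3x-15=0]]
2. F_y = 7  [[A, B, F are collinear ⇒ 3y-21=0] ∩ [PF ⟂ AB ⇒ 3x-15=0]]
   so F = (5, 7)

F = (5, 7)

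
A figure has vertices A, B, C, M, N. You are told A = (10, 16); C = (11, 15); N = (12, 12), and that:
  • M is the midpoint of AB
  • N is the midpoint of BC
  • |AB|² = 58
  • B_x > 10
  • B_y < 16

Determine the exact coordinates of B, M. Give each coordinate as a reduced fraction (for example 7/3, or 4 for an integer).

B = (13, 9)
M = (23/2, 25/2)

1. B_x = 13  [B = 2·N−C = 2·(12, 12)−(11, 15)]
2. B_y = 9  [B = 2·N−C = 2·(12, 12)−(11, 15)]
   so B = (13, 9)
3. M_x = 23/2  [2·M = A+B = (10, 16)+(13, 9)]
4. M_y = 25/2  [2·M = A+B = (10, 16)+(13, 9)]
   so M = (23/2, 25/2)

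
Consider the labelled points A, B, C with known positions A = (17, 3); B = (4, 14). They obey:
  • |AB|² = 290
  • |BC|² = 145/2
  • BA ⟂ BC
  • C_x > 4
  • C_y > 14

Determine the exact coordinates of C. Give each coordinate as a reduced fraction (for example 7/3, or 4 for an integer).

1. C_x = 19/2  [[BA ⟂ BC ⇒ 13x-11y+102=0] ∩ [|C−(4, 14)|²=145/2]]
2. C_y = 41/2  [[BA ⟂ BC ⇒ 13x-11y+102=0] ∩ [|C−(4, 14)|²=145/2]]
   so C = (19/2, 41/2)

C = (19/2, 41/2)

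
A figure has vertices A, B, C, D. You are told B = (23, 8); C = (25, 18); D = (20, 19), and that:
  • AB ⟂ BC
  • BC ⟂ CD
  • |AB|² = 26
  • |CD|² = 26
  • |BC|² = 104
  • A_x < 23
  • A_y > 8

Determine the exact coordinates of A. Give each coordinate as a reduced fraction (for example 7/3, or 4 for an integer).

1. A_x = 18  [[AB ⟂ BC ⇒ -2x-10y+126=0] ∩ [|A−(23, 8)|²=26]]
2. A_y = 9  [[AB ⟂ BC ⇒ -2x-10y+126=0] ∩ [|A−(23, 8)|²=26]]
   so A = (18, 9)

A = (18, 9)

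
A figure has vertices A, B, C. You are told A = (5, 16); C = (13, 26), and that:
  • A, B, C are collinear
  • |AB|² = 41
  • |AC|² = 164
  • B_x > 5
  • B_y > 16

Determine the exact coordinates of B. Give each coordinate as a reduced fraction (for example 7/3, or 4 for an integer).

B = (9, 21)

1. B_x = 9  [[A, B, C are collinear ⇒ 10x-8y+78=0] ∩ [|B−(5, 16)|²=41]]
2. B_y = 21  [[A, B, C are collinear ⇒ 10x-8y+78=0] ∩ [|B−(5, 16)|²=41]]
   so B = (9, 21)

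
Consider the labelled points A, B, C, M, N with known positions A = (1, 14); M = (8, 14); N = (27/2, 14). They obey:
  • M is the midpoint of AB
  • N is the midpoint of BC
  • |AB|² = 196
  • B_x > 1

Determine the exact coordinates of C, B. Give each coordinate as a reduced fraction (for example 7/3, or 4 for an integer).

1. B_x = 15  [B = 2·M−A = 2·(8, 14)−(1, 14)]
2. B_y = 14  [B = 2·M−A = 2·(8, 14)−(1, 14)]
   so B = (15, 14)
3. C_x = 12  [C = 2·N−B = 2·(27/2, 14)−(15, 14)]
4. C_y = 14  [C = 2·N−B = 2·(27/2, 14)−(15, 14)]
   so C = (12, 14)

C = (12, 14)
B = (15, 14)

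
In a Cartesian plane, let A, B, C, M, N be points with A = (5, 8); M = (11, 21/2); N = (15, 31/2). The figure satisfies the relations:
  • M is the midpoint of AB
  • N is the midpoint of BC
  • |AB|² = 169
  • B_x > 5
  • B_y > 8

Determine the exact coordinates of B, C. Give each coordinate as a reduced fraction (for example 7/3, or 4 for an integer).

1. B_x = 17  [B = 2·M−A = 2·(11, 21/2)−(5, 8)]
2. B_y = 13  [B = 2·M−A = 2·(11, 21/2)−(5, 8)]
   so B = (17, 13)
3. C_x = 13  [C = 2·N−B = 2·(15, 31/2)−(17, 13)]
4. C_y = 18  [C = 2·N−B = 2·(15, 31/2)−(17, 13)]
   so C = (13, 18)

B = (17, 13)
C = (13, 18)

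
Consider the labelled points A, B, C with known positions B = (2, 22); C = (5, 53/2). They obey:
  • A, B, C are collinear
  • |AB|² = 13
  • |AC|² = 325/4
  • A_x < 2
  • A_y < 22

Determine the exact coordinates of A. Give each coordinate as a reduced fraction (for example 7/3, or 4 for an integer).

1. A_x = 0  [[A, B, C are collinear ⇒ -9/2x+3y-57=0] ∩ [|A−(2, 22)|²=13]]
2. A_y = 19  [[A, B, C are collinear ⇒ -9/2x+3y-57=0] ∩ [|A−(2, 22)|²=13]]
   so A = (0, 19)

A = (0, 19)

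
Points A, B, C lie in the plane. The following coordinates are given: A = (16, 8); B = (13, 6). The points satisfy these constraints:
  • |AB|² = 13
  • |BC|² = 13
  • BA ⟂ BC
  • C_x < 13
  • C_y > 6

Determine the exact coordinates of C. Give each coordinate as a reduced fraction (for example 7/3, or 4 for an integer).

1. C_x = 11  [[BA ⟂ BC ⇒ 3x+2y-51=0] ∩ [|C−(13, 6)|²=13]]
2. C_y = 9  [[BA ⟂ BC ⇒ 3x+2y-51=0] ∩ [|C−(13, 6)|²=13]]
   so C = (11, 9)

C = (11, 9)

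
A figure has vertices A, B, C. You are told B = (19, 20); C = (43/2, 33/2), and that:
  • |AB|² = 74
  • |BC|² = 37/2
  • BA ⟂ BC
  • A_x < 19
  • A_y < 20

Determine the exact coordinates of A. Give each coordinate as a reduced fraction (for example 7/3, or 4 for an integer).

1. A_x = 12  [[BA ⟂ BC ⇒ 5/2x-7/2y+45/2=0] ∩ [|A−(19, 20)|²=74]]
2. A_y = 15  [[BA ⟂ BC ⇒ 5/2x-7/2y+45/2=0] ∩ [|A−(19, 20)|²=74]]
   so A = (12, 15)

A = (12, 15)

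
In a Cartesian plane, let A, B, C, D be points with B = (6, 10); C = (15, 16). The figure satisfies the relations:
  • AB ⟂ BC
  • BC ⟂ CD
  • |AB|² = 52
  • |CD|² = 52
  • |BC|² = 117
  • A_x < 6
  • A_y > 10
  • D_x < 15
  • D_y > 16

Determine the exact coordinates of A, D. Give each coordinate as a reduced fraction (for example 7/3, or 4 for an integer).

A = (2, 16)
D = (11, 22)

1. A_x = 2  [[AB ⟂ BC ⇒ -9x-6y+114=0] ∩ [|A−(6, 10)|²=52]]
2. A_y = 16  [[AB ⟂ BC ⇒ -9x-6y+114=0] ∩ [|A−(6, 10)|²=52]]
   so A = (2, 16)
3. D_x = 11  [[BC ⟂ CD ⇒ 9x+6y-231=0] ∩ [|D−(15, 16)|²=52]]
4. D_y = 22  [[BC ⟂ CD ⇒ 9x+6y-231=0] ∩ [|D−(15, 16)|²=52]]
   so D = (11, 22)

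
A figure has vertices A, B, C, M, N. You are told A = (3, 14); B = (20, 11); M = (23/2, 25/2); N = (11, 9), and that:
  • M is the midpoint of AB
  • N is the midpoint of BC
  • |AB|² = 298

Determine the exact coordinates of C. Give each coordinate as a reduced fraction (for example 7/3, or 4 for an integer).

1. C_x = 2  [C = 2·N−B = 2·(11, 9)−(20, 11)]
2. C_y = 7  [C = 2·N−B = 2·(11, 9)−(20, 11)]
   so C = (2, 7)

C = (2, 7)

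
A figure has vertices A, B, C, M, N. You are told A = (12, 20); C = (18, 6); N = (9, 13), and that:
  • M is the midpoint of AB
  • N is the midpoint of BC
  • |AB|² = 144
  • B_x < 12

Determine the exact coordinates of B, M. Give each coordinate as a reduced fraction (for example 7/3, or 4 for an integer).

B = (0, 20)
M = (6, 20)

1. B_x = 0  [B = 2·N−C = 2·(9, 13)−(18, 6)]
2. B_y = 20  [B = 2·N−C = 2·(9, 13)−(18, 6)]
   so B = (0, 20)
3. M_x = 6  [2·M = A+B = (12, 20)+(0, 20)]
4. M_y = 20  [2·M = A+B = (12, 20)+(0, 20)]
   so M = (6, 20)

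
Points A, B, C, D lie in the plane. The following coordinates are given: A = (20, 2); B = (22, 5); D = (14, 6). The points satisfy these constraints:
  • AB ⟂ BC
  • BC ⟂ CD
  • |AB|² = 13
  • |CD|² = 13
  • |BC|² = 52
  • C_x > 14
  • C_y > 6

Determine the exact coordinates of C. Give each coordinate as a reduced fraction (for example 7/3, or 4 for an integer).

1. C_x = 16  [[AB ⟂ BC ⇒ 2x+3y-59=0] ∩ [|C−(14, 6)|²=13]]
2. C_y = 9  [[AB ⟂ BC ⇒ 2x+3y-59=0] ∩ [|C−(14, 6)|²=13]]
   so C = (16, 9)

C = (16, 9)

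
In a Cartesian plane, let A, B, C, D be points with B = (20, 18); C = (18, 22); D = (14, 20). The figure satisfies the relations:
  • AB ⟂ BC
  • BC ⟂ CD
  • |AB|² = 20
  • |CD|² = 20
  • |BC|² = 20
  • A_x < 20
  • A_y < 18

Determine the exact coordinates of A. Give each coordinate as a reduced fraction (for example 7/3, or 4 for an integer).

A = (16, 16)

1. A_x = 16  [[AB ⟂ BC ⇒ 2x-4y+32=0] ∩ [|A−(20, 18)|²=20]]
2. A_y = 16  [[AB ⟂ BC ⇒ 2x-4y+32=0] ∩ [|A−(20, 18)|²=20]]
   so A = (16, 16)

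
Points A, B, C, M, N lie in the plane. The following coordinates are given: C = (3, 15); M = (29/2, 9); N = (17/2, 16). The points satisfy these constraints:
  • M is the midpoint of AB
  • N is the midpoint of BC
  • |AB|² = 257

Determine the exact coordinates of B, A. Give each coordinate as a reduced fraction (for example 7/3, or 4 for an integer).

B = (14, 17)
A = (15, 1)

1. B_x = 14  [B = 2·N−C = 2·(17/2, 16)−(3, 15)]
2. B_y = 17  [B = 2·N−C = 2·(17/2, 16)−(3, 15)]
   so B = (14, 17)
3. A_x = 15  [A = 2·M−B = 2·(29/2, 9)−(14, 17)]
4. A_y = 1  [A = 2·M−B = 2·(29/2, 9)−(14, 17)]
   so A = (15, 1)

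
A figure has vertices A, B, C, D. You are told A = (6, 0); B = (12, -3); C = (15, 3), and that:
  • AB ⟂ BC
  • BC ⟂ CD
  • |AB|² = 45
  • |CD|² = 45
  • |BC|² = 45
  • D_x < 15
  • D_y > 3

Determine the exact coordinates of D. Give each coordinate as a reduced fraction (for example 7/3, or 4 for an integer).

1. D_x = 9  [[BC ⟂ CD ⇒ 3x+6y-63=0] ∩ [|D−(15, 3)|²=45]]
2. D_y = 6  [[BC ⟂ CD ⇒ 3x+6y-63=0] ∩ [|D−(15, 3)|²=45]]
   so D = (9, 6)

D = (9, 6)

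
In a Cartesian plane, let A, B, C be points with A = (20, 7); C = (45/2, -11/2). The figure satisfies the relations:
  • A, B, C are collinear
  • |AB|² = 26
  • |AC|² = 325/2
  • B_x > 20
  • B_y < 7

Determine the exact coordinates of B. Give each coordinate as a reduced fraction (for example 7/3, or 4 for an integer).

B = (21, 2)

1. B_x = 21  [[A, B, C are collinear ⇒ -25/2x-5/2y+535/2=0] ∩ [|B−(20, 7)|²=26]]
2. B_y = 2  [[A, B, C are collinear ⇒ -25/2x-5/2y+535/2=0] ∩ [|B−(20, 7)|²=26]]
   so B = (21, 2)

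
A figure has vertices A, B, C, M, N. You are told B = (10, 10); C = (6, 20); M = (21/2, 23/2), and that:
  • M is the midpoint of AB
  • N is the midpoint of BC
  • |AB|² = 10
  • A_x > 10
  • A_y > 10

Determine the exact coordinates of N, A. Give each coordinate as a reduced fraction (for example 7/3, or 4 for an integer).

N = (8, 15)
A = (11, 13)

1. A_x = 11  [A = 2·M−B = 2·(21/2, 23/2)−(10, 10)]
2. A_y = 13  [A = 2·M−B = 2·(21/2, 23/2)−(10, 10)]
   so A = (11, 13)
3. N_x = 8  [2·N = B+C = (10, 10)+(6, 20)]
4. N_y = 15  [2·N = B+C = (10, 10)+(6, 20)]
   so N = (8, 15)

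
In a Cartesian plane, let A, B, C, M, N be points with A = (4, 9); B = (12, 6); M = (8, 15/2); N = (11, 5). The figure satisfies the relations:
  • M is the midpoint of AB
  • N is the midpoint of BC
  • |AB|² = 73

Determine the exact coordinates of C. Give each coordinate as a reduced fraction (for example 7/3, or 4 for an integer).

1. C_x = 10  [C = 2·N−B = 2·(11, 5)−(12, 6)]
2. C_y = 4  [C = 2·N−B = 2·(11, 5)−(12, 6)]
   so C = (10, 4)

C = (10, 4)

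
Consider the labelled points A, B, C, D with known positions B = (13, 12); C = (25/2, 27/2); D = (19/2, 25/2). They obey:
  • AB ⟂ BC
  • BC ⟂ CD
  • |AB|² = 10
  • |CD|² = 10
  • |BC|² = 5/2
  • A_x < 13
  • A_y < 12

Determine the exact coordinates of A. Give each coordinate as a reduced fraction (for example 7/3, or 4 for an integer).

A = (10, 11)

1. A_x = 10  [[AB ⟂ BC ⇒ 1/2x-3/2y+23/2=0] ∩ [|A−(13, 12)|²=10]]
2. A_y = 11  [[AB ⟂ BC ⇒ 1/2x-3/2y+23/2=0] ∩ [|A−(13, 12)|²=10]]
   so A = (10, 11)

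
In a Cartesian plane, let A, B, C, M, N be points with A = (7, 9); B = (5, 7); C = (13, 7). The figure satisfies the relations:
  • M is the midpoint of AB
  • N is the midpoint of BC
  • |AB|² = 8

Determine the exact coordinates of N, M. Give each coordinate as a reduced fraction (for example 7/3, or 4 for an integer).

N = (9, 7)
M = (6, 8)

1. M_x = 6  [2·M = A+B = (7, 9)+(5, 7)]
2. M_y = 8  [2·M = A+B = (7, 9)+(5, 7)]
   so M = (6, 8)
3. N_x = 9  [2·N = B+C = (5, 7)+(13, 7)]
4. N_y = 7  [2·N = B+C = (5, 7)+(13, 7)]
   so N = (9, 7)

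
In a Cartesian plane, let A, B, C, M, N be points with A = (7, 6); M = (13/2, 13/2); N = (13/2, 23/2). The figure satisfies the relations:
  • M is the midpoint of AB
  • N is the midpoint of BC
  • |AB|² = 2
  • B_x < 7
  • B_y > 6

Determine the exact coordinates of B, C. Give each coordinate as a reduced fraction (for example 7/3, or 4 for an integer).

B = (6, 7)
C = (7, 16)

1. B_x = 6  [B = 2·M−A = 2·(13/2, 13/2)−(7, 6)]
2. B_y = 7  [B = 2·M−A = 2·(13/2, 13/2)−(7, 6)]
   so B = (6, 7)
3. C_x = 7  [C = 2·N−B = 2·(13/2, 23/2)−(6, 7)]
4. C_y = 16  [C = 2·N−B = 2·(13/2, 23/2)−(6, 7)]
   so C = (7, 16)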